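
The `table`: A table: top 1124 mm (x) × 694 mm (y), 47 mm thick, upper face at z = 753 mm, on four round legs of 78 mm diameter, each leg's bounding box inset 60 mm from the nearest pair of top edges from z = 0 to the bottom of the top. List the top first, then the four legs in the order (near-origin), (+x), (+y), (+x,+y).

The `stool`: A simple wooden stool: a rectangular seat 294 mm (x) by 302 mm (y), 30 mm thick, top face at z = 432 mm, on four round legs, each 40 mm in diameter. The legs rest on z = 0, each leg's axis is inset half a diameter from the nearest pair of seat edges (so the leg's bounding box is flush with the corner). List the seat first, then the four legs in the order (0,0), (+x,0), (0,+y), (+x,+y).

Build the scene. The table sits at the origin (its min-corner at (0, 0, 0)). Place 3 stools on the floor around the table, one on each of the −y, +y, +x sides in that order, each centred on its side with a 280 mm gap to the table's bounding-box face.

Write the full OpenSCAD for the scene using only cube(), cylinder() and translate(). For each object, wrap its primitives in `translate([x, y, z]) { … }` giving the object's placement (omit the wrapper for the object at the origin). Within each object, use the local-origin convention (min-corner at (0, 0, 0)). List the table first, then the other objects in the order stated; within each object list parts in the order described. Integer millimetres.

translate([0, 0, 706]) cube([1124, 694, 47]);
translate([99, 99, 0]) cylinder(h = 706, r = 39);
translate([1025, 99, 0]) cylinder(h = 706, r = 39);
translate([99, 595, 0]) cylinder(h = 706, r = 39);
translate([1025, 595, 0]) cylinder(h = 706, r = 39);
translate([415, -582, 0]) {
  translate([0, 0, 402]) cube([294, 302, 30]);
  translate([20, 20, 0]) cylinder(h = 402, r = 20);
  translate([274, 20, 0]) cylinder(h = 402, r = 20);
  translate([20, 282, 0]) cylinder(h = 402, r = 20);
  translate([274, 282, 0]) cylinder(h = 402, r = 20);
}
translate([415, 974, 0]) {
  translate([0, 0, 402]) cube([294, 302, 30]);
  translate([20, 20, 0]) cylinder(h = 402, r = 20);
  translate([274, 20, 0]) cylinder(h = 402, r = 20);
  translate([20, 282, 0]) cylinder(h = 402, r = 20);
  translate([274, 282, 0]) cylinder(h = 402, r = 20);
}
translate([1404, 196, 0]) {
  translate([0, 0, 402]) cube([294, 302, 30]);
  translate([20, 20, 0]) cylinder(h = 402, r = 20);
  translate([274, 20, 0]) cylinder(h = 402, r = 20);
  translate([20, 282, 0]) cylinder(h = 402, r = 20);
  translate([274, 282, 0]) cylinder(h = 402, r = 20);
}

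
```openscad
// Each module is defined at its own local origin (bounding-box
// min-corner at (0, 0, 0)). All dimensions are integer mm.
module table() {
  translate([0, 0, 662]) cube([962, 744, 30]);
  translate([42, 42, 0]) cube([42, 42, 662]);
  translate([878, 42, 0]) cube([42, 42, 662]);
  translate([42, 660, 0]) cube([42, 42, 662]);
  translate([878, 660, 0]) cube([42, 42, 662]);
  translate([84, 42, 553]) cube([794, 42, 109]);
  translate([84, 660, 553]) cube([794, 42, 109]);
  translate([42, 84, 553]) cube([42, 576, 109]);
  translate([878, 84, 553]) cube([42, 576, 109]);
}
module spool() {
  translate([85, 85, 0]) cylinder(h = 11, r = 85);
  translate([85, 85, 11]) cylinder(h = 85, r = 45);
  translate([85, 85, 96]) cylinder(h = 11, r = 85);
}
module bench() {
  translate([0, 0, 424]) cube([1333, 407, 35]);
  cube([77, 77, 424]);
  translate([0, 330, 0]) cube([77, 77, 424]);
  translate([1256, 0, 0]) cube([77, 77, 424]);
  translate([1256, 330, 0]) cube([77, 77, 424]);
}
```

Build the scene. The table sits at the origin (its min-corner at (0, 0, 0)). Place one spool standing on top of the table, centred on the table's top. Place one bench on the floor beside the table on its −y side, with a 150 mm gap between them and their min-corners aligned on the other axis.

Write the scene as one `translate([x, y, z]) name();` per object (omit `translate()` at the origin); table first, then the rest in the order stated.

table();
translate([396, 287, 692]) spool();
translate([0, -557, 0]) bench();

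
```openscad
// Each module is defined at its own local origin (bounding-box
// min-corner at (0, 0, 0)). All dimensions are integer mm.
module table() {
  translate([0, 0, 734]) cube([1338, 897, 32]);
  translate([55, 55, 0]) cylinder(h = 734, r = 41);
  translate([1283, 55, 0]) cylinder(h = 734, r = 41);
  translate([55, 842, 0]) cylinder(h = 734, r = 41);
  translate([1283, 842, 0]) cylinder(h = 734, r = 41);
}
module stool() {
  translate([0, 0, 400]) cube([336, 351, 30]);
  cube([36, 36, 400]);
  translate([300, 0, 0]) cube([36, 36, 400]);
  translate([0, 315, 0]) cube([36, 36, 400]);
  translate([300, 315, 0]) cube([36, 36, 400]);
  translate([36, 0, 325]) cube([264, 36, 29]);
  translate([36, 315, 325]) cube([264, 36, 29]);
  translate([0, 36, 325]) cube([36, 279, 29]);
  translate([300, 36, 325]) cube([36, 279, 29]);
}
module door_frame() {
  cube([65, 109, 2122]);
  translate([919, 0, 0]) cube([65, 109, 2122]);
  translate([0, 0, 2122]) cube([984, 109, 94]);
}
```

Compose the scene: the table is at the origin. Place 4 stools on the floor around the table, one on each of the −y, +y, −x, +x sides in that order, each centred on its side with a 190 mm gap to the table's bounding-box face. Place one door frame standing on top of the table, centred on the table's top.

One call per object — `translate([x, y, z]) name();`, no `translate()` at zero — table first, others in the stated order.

table();
translate([501, -541, 0]) stool();
translate([501, 1087, 0]) stool();
translate([-526, 273, 0]) stool();
translate([1528, 273, 0]) stool();
translate([177, 394, 766]) door_frame();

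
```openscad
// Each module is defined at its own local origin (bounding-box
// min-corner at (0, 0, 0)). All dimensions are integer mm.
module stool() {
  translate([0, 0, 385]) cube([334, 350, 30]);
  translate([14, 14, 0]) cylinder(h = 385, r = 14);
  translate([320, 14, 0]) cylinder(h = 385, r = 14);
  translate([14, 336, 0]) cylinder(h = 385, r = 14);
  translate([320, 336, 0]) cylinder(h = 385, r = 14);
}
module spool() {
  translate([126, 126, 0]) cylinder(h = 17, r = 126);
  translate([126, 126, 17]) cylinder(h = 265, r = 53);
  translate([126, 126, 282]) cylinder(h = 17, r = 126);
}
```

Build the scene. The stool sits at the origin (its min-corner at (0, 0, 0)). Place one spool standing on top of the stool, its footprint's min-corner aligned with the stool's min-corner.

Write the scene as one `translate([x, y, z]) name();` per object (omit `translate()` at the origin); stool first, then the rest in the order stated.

stool();
translate([0, 0, 415]) spool();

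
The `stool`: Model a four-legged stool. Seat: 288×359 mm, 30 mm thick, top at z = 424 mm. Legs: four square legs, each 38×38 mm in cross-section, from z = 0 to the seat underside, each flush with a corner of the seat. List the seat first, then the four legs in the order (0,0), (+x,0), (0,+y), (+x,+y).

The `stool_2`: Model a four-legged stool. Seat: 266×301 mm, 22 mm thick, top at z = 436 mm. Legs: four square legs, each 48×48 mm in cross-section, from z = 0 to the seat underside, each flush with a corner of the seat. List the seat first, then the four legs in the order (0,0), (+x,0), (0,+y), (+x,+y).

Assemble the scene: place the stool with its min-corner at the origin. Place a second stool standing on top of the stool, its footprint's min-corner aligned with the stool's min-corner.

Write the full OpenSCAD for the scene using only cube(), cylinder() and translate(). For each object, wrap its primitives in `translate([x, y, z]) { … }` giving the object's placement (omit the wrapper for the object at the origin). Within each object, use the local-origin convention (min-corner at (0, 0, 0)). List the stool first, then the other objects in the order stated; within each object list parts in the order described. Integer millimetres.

translate([0, 0, 394]) cube([288, 359, 30]);
cube([38, 38, 394]);
translate([250, 0, 0]) cube([38, 38, 394]);
translate([0, 321, 0]) cube([38, 38, 394]);
translate([250, 321, 0]) cube([38, 38, 394]);
translate([0, 0, 424]) {
  translate([0, 0, 414]) cube([266, 301, 22]);
  cube([48, 48, 414]);
  translate([218, 0, 0]) cube([48, 48, 414]);
  translate([0, 253, 0]) cube([48, 48, 414]);
  translate([218, 253, 0]) cube([48, 48, 414]);
}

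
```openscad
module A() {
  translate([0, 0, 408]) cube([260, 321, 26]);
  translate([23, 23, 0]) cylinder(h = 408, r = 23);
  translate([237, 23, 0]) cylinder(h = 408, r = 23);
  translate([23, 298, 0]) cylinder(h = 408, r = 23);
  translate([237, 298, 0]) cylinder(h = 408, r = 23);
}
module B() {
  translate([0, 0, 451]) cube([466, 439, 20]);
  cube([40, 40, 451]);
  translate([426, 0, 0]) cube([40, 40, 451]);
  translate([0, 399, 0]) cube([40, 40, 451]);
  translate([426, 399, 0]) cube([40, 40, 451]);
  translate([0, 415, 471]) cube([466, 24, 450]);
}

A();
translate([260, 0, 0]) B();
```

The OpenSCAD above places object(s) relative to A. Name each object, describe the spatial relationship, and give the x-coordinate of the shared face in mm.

The stool's +x face and the chair's −x face are both at x = 260 mm.

A is a stool. B is a chair. The chair is against the stool's +x side, with their −y faces flush. The x-coordinate of the shared face is 260 mm.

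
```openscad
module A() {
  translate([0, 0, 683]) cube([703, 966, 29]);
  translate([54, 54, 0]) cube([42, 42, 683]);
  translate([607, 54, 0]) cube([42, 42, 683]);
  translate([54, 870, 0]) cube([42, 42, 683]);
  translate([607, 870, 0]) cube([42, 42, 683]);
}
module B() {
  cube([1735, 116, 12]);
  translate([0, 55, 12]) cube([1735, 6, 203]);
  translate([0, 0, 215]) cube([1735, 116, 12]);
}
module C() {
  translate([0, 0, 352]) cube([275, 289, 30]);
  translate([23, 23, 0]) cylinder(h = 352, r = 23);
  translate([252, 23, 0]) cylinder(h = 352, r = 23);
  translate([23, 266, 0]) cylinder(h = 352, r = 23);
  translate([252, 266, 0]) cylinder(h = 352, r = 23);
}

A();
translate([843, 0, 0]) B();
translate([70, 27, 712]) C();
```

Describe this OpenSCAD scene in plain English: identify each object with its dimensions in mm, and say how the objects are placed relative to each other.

A is a table: top 703 mm (x) × 966 mm (y), 29 mm thick, upper face at z = 712 mm, on four 42×42 mm square legs, each inset 54 mm from the nearest pair of top edges, running from z = 0 to the bottom of the top.

B is an I-beam lying along x, 1735 mm long. Overall section height 227 mm. Two flanges 116 mm wide (y) and 12 mm thick, one on the floor and one at the top; a web 6 mm thick runs between them, centred on the flange width.

C is a four-legged stool. The seat is 275×289 mm, 30 mm thick, top at z = 382 mm. It stands on four round legs, each 46 mm in diameter, from z = 0 to the seat underside, each leg's axis is inset half a diameter from the nearest pair of seat edges (so the leg's bounding box is flush with the corner).

The I-beam is on the floor beside the table on its +x side. The stool is on top of the table.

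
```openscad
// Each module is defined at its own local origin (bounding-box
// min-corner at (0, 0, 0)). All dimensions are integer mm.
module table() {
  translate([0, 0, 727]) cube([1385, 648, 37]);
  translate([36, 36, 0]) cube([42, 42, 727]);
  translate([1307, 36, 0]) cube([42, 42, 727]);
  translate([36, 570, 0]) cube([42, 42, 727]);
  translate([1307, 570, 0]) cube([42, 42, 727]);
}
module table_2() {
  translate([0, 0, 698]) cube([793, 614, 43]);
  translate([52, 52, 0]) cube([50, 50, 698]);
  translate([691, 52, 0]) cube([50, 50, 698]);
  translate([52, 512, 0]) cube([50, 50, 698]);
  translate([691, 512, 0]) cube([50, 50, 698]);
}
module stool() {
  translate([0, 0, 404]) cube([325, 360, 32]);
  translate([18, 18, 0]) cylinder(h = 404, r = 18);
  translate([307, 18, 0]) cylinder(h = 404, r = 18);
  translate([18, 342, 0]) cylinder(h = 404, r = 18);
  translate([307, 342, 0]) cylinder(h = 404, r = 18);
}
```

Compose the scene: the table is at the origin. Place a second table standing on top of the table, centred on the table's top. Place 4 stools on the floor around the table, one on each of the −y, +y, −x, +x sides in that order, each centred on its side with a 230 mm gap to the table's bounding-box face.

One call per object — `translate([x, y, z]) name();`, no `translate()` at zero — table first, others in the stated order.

table();
translate([296, 17, 764]) table_2();
translate([530, -590, 0]) stool();
translate([530, 878, 0]) stool();
translate([-555, 144, 0]) stool();
translate([1615, 144, 0]) stool();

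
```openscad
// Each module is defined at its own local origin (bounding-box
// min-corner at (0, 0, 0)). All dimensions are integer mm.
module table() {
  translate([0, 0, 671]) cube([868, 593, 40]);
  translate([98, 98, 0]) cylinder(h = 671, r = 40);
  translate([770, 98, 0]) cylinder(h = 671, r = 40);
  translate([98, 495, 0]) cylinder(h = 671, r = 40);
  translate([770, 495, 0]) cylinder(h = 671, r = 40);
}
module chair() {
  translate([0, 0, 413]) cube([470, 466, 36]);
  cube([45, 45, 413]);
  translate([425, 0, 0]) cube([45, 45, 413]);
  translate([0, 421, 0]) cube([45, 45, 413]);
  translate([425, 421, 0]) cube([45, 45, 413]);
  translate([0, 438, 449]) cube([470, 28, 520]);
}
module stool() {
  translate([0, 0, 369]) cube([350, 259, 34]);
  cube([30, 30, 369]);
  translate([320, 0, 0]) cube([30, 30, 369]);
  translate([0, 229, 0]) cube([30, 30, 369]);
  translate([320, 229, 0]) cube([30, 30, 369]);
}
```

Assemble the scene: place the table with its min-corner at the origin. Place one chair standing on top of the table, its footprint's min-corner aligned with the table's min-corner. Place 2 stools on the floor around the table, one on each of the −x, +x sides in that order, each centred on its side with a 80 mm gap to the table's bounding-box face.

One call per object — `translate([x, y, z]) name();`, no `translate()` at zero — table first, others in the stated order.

table();
translate([0, 0, 711]) chair();
translate([-430, 167, 0]) stool();
translate([948, 167, 0]) stool();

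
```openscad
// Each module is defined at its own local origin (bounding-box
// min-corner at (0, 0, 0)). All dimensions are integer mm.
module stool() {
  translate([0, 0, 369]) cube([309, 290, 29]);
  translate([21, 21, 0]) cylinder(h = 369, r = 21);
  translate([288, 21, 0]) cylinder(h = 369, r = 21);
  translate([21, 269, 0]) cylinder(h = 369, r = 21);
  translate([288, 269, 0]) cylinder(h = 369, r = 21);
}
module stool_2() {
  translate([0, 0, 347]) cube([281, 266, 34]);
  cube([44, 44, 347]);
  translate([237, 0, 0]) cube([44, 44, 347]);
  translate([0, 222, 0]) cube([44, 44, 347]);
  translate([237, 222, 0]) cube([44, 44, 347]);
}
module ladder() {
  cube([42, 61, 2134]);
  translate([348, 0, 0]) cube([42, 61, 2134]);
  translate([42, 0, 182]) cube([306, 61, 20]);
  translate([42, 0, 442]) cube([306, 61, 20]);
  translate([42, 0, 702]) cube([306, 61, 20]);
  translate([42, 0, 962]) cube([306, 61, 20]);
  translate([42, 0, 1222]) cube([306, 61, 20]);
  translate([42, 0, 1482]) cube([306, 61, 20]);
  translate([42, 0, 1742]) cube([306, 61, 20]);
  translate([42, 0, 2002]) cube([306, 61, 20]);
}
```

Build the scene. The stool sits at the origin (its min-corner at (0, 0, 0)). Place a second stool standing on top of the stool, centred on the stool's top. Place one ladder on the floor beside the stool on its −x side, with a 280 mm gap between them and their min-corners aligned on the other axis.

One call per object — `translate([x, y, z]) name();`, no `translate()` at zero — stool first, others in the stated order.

stool();
translate([14, 12, 398]) stool_2();
translate([-670, 0, 0]) ladder();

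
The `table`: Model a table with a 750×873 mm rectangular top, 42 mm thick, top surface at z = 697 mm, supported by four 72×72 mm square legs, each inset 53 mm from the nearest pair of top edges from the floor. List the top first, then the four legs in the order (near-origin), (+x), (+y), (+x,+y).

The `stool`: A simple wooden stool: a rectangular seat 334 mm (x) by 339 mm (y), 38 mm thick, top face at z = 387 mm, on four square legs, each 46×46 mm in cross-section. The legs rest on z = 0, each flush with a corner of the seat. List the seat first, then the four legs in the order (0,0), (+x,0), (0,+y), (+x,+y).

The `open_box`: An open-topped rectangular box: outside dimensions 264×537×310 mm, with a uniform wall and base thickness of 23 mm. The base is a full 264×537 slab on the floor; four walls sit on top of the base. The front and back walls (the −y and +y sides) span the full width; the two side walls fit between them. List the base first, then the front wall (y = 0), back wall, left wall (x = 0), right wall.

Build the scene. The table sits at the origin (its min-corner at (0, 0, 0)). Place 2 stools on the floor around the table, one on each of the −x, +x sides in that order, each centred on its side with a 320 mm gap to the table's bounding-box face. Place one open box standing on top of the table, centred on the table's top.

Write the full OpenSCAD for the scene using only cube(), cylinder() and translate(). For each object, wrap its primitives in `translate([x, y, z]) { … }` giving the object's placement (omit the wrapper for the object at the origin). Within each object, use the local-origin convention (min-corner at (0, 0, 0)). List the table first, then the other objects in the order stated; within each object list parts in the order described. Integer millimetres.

translate([0, 0, 655]) cube([750, 873, 42]);
translate([53, 53, 0]) cube([72, 72, 655]);
translate([625, 53, 0]) cube([72, 72, 655]);
translate([53, 748, 0]) cube([72, 72, 655]);
translate([625, 748, 0]) cube([72, 72, 655]);
translate([-654, 267, 0]) {
  translate([0, 0, 349]) cube([334, 339, 38]);
  cube([46, 46, 349]);
  translate([288, 0, 0]) cube([46, 46, 349]);
  translate([0, 293, 0]) cube([46, 46, 349]);
  translate([288, 293, 0]) cube([46, 46, 349]);
}
translate([1070, 267, 0]) {
  translate([0, 0, 349]) cube([334, 339, 38]);
  cube([46, 46, 349]);
  translate([288, 0, 0]) cube([46, 46, 349]);
  translate([0, 293, 0]) cube([46, 46, 349]);
  translate([288, 293, 0]) cube([46, 46, 349]);
}
translate([243, 168, 697]) {
  cube([264, 537, 23]);
  translate([0, 0, 23]) cube([264, 23, 287]);
  translate([0, 514, 23]) cube([264, 23, 287]);
  translate([0, 23, 23]) cube([23, 491, 287]);
  translate([241, 23, 23]) cube([23, 491, 287]);
}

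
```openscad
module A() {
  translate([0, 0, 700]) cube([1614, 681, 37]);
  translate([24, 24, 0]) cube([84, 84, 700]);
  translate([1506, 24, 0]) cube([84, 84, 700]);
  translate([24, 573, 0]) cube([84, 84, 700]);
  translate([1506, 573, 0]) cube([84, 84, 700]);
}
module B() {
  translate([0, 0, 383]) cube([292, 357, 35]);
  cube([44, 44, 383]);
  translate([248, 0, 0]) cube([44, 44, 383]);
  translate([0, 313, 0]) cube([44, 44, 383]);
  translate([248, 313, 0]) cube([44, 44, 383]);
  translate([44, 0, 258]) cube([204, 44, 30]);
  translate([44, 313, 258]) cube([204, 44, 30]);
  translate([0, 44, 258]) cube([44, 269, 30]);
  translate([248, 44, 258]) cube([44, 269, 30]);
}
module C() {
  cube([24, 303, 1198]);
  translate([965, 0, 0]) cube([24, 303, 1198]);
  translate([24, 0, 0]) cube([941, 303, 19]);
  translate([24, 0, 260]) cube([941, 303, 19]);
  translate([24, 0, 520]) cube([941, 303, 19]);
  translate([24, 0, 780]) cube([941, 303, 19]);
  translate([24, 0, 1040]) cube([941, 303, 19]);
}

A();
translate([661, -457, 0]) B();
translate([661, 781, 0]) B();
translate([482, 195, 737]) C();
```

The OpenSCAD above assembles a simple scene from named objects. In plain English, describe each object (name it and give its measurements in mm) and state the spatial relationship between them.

A is a table: top 1614 mm (x) × 681 mm (y), 37 mm thick, upper face at z = 737 mm, on four 84×84 mm square legs, each inset 24 mm from the nearest pair of top edges, running from z = 0 to the bottom of the top.

B is a simple wooden stool: a rectangular seat 292 mm (x) by 357 mm (y), 35 mm thick, top face at z = 418 mm, on four square legs, each 44×44 mm in cross-section. The legs rest on z = 0, each flush with a corner of the seat. Four stretchers, 44 mm wide and 30 mm tall, connect adjacent legs with their undersides at z = 258 mm, each running between the inner faces of the legs it joins and aligned with the legs' outer faces on the other axis.

C is an open bookshelf. Two side panels, each 24 mm thick, 303 mm deep and 1198 mm tall, stand 989 mm apart (outside-to-outside). Between them sit 5 shelves, each 19 mm thick and 303 mm deep, spanning the full gap between the sides. The bottom shelf rests on the floor (its underside at z = 0) and the clear gap between one shelf's top and the next shelf's underside is 241 mm.

Two stools sit around the table at the −y, +y sides. The bookshelf is on top of the table.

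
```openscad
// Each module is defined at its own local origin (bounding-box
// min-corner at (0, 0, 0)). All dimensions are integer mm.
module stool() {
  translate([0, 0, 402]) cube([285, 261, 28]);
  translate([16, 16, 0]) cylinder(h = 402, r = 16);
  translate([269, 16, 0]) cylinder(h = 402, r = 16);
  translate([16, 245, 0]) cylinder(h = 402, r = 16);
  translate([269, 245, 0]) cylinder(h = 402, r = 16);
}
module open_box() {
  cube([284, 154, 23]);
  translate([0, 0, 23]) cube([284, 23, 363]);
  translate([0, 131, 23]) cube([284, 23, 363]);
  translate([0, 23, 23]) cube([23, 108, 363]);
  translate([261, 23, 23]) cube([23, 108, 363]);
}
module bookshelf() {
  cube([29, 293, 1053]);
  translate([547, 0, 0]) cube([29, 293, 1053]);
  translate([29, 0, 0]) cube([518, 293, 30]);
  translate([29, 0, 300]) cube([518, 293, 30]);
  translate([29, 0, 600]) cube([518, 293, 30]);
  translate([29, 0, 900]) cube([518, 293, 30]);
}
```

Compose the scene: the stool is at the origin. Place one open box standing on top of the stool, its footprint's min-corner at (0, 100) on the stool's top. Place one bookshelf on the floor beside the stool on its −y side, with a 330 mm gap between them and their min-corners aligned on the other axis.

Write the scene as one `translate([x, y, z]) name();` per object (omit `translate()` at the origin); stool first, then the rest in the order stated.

stool();
translate([0, 100, 430]) open_box();
translate([0, -623, 0]) bookshelf();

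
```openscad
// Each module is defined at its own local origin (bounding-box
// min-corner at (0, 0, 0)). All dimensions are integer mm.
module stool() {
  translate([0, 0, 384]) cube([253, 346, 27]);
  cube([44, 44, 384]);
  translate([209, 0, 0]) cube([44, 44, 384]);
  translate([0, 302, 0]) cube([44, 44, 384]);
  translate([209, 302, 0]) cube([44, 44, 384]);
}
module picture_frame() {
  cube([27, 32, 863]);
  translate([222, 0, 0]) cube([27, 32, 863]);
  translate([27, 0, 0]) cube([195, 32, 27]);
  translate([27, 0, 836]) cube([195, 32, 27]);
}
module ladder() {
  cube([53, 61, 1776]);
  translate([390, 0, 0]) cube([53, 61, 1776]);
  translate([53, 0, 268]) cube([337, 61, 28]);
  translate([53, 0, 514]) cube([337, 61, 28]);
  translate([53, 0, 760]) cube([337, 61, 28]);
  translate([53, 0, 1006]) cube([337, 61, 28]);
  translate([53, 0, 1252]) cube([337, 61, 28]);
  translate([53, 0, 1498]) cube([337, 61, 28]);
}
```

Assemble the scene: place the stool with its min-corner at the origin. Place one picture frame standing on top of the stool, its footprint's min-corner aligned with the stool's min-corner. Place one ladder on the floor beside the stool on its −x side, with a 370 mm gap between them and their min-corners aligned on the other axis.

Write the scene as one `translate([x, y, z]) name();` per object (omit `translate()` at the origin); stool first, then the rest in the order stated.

stool();
translate([0, 0, 411]) picture_frame();
translate([-813, 0, 0]) ladder();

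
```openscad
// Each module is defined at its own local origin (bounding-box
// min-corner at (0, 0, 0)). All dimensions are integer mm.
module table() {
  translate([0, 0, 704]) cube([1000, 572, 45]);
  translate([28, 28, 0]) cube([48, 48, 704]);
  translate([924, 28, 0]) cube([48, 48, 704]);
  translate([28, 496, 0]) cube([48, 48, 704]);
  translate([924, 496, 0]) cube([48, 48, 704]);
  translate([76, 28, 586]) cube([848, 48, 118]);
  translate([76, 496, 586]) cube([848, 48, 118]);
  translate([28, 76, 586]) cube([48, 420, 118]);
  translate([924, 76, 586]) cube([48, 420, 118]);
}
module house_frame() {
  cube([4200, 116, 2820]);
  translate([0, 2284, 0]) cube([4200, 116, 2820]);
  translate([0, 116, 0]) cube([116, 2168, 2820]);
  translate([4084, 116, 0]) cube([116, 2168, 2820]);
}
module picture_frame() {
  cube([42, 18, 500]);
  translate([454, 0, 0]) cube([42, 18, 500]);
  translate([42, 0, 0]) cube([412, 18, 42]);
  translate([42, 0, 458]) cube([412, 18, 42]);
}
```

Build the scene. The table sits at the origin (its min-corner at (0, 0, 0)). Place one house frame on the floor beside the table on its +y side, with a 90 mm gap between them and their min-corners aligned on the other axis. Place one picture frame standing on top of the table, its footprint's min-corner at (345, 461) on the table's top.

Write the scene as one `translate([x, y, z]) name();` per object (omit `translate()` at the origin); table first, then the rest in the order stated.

table();
translate([0, 662, 0]) house_frame();
translate([345, 461, 749]) picture_frame();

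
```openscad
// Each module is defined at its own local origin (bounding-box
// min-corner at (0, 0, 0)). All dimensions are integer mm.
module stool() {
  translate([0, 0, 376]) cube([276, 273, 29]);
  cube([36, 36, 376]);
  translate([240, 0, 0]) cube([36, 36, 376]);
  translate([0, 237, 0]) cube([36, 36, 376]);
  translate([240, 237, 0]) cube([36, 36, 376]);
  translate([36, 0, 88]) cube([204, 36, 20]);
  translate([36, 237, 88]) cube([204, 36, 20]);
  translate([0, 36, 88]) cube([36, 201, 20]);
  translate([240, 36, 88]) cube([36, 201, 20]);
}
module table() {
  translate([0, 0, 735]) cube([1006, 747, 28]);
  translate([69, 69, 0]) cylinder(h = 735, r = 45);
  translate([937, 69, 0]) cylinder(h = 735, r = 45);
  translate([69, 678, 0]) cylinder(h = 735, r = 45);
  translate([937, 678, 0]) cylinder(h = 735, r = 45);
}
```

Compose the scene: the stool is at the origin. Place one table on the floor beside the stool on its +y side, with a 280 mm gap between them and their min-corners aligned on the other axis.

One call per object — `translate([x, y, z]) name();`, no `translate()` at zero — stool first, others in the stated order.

stool();
translate([0, 553, 0]) table();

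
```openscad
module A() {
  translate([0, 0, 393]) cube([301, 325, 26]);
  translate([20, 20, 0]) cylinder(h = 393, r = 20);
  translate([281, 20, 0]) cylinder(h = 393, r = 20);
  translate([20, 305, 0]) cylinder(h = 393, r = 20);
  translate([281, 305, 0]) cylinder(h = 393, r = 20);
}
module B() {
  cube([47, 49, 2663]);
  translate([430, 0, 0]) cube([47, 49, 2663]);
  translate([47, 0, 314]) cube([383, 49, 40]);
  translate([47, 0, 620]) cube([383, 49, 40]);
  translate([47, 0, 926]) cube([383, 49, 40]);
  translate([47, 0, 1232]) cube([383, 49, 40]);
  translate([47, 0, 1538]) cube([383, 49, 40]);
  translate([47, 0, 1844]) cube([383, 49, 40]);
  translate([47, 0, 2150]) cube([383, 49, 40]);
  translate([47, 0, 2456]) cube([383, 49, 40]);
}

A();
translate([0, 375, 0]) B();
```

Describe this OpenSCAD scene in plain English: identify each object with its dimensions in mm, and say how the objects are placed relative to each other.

A is a simple wooden stool: a rectangular seat 301 mm (x) by 325 mm (y), 26 mm thick, top face at z = 419 mm, on four round legs, each 40 mm in diameter. The legs rest on z = 0, each leg's axis is inset half a diameter from the nearest pair of seat edges (so the leg's bounding box is flush with the corner).

B is a wooden ladder with two side rails of 47×49 mm section and 2663 mm height, set 477 mm apart overall. Between them run 8 rectangular rungs (49 mm deep, 40 mm thick), front faces flush with the rails' −y face. The bottom of the first rung is 314 mm above the floor and each subsequent rung is 306 mm higher than the one below.

The ladder is on the floor beside the stool on its +y side.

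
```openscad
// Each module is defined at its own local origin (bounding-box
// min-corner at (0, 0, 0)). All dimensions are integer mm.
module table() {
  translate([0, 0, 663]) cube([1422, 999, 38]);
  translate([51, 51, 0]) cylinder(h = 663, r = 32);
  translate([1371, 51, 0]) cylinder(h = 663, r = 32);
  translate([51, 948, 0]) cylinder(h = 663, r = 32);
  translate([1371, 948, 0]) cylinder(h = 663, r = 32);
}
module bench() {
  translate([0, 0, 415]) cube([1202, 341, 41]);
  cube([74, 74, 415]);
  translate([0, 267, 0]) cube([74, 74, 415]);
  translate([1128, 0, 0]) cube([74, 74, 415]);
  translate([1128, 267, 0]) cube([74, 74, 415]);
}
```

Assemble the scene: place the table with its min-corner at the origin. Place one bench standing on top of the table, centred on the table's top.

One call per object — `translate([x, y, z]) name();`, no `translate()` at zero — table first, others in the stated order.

table();
translate([110, 329, 701]) bench();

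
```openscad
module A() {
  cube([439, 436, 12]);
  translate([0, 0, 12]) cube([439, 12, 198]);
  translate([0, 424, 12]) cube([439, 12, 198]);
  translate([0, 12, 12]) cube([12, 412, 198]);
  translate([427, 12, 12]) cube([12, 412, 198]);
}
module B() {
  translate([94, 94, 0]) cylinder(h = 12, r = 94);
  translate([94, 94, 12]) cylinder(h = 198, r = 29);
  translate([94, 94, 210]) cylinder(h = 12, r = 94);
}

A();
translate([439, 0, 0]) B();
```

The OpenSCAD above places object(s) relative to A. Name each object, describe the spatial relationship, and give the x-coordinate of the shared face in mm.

A is an open box. B is a spool. The spool is against the open box's +x side, with their −y faces flush. The x-coordinate of the shared face is 439 mm.

The open box's +x face and the spool's −x face are both at x = 439 mm.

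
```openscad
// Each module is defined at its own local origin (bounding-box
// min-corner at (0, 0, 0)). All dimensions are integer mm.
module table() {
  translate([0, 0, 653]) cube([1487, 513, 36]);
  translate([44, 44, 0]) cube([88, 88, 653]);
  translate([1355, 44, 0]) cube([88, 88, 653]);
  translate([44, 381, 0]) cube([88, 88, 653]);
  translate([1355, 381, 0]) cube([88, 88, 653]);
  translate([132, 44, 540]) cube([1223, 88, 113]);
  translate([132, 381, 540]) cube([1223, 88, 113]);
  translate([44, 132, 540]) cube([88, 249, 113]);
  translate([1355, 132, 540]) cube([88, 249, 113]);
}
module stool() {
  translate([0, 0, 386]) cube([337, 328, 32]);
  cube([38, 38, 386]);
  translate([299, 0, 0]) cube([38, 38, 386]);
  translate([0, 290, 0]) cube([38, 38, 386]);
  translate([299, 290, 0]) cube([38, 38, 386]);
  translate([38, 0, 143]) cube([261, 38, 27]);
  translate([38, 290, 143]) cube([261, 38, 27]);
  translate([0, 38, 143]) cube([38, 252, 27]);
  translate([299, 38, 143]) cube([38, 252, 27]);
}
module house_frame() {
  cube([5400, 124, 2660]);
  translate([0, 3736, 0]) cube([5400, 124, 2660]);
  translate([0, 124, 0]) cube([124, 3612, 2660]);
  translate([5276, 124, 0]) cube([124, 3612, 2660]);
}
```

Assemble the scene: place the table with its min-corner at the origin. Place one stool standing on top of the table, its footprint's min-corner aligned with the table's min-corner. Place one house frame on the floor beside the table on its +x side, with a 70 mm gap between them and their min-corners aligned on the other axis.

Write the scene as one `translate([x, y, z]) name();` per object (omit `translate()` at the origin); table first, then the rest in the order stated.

table();
translate([0, 0, 689]) stool();
translate([1557, 0, 0]) house_frame();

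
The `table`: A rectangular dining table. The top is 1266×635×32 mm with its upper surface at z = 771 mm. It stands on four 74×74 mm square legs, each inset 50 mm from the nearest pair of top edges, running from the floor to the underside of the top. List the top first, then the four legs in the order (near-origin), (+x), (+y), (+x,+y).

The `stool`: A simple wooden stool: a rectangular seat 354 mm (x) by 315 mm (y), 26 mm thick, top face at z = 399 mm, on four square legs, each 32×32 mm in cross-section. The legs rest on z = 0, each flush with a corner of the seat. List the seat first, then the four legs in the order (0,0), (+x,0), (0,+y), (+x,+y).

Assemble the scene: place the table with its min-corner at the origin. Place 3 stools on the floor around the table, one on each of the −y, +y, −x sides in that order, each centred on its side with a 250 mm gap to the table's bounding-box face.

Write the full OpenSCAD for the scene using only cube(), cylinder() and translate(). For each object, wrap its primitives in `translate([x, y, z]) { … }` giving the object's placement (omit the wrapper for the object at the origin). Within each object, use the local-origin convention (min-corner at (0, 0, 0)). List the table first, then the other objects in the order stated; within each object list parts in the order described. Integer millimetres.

translate([0, 0, 739]) cube([1266, 635, 32]);
translate([50, 50, 0]) cube([74, 74, 739]);
translate([1142, 50, 0]) cube([74, 74, 739]);
translate([50, 511, 0]) cube([74, 74, 739]);
translate([1142, 511, 0]) cube([74, 74, 739]);
translate([456, -565, 0]) {
  translate([0, 0, 373]) cube([354, 315, 26]);
  cube([32, 32, 373]);
  translate([322, 0, 0]) cube([32, 32, 373]);
  translate([0, 283, 0]) cube([32, 32, 373]);
  translate([322, 283, 0]) cube([32, 32, 373]);
}
translate([456, 885, 0]) {
  translate([0, 0, 373]) cube([354, 315, 26]);
  cube([32, 32, 373]);
  translate([322, 0, 0]) cube([32, 32, 373]);
  translate([0, 283, 0]) cube([32, 32, 373]);
  translate([322, 283, 0]) cube([32, 32, 373]);
}
translate([-604, 160, 0]) {
  translate([0, 0, 373]) cube([354, 315, 26]);
  cube([32, 32, 373]);
  translate([322, 0, 0]) cube([32, 32, 373]);
  translate([0, 283, 0]) cube([32, 32, 373]);
  translate([322, 283, 0]) cube([32, 32, 373]);
}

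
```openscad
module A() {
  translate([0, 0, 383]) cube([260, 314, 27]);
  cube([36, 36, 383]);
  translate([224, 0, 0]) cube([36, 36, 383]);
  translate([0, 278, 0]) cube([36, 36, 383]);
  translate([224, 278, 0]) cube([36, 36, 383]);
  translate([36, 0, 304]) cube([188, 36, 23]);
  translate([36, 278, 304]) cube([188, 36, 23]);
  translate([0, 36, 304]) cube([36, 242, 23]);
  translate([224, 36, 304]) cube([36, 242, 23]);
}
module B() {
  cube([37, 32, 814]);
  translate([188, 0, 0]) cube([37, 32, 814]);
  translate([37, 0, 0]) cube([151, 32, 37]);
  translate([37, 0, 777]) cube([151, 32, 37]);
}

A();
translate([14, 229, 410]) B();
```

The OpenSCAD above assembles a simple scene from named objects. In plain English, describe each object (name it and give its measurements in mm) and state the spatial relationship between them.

A is a four-legged stool. The seat is a 260×314×27 mm slab whose top surface is at z = 410 mm; four square legs, each 36×36 mm in cross-section, run from the floor (z = 0) to the underside of the seat, each flush with a corner of the seat. Four stretchers, 36 mm wide and 23 mm tall, connect adjacent legs with their undersides at z = 304 mm, each running between the inner faces of the legs it joins and aligned with the legs' outer faces on the other axis.

B is a rectangular picture frame lying in the x–z plane (depth along y). The opening is 151 mm wide (x) by 740 mm tall (z), surrounded by a border 37 mm wide on all four sides. The frame is 32 mm deep and is made of two full-height vertical stiles with two horizontal rails fitted between them.

The picture frame is on top of the stool.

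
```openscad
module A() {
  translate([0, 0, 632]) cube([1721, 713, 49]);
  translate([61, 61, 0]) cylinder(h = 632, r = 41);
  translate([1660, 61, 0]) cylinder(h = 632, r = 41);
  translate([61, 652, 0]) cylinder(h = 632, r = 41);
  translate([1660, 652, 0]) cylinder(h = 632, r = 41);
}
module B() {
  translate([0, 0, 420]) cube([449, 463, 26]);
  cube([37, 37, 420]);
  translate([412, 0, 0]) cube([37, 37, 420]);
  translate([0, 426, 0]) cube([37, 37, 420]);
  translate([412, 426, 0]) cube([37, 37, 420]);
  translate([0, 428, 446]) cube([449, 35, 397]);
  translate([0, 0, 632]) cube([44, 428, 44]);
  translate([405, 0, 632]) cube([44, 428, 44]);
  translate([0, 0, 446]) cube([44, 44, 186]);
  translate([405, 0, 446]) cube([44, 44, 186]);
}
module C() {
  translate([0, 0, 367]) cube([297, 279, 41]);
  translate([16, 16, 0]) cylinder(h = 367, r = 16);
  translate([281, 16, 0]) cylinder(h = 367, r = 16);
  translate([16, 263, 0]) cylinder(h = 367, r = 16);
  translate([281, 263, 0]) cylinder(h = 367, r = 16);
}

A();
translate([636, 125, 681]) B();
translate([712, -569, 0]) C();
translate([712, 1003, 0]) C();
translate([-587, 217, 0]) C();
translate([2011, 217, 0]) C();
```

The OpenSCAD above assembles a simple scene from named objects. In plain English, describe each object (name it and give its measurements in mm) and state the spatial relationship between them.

A is a table with a 1721×713 mm rectangular top, 49 mm thick, top surface at z = 681 mm, supported by four round legs of 82 mm diameter, each leg's bounding box inset 20 mm from the nearest pair of top edges, running from the floor.

B is a chair. The seat is a 449×463×26 mm slab with its top at z = 446 mm, on four 37×37 mm corner legs (flush with the seat edges, standing on z = 0). A flat backrest 35 mm thick, 397 mm tall, spans the full seat width and rises from the seat top along its +y edge, rear face flush with the rear of the seat. Two armrests of 44×44 mm section run along each side from the seat's front edge to the front of the backrest, top faces 230 mm above the seat top and outer faces flush with the seat's x-edges; a 44×44 mm post under the front of each armrest stands on the seat at the front corner.

C is a four-legged stool. The seat is a 297×279×41 mm slab whose top surface is at z = 408 mm; four round legs, each 32 mm in diameter, run from the floor (z = 0) to the underside of the seat, each leg's axis is inset half a diameter from the nearest pair of seat edges (so the leg's bounding box is flush with the corner).

The chair is on top of the table, centred. Four stools sit around the table at the −y, +y, −x, +x sides.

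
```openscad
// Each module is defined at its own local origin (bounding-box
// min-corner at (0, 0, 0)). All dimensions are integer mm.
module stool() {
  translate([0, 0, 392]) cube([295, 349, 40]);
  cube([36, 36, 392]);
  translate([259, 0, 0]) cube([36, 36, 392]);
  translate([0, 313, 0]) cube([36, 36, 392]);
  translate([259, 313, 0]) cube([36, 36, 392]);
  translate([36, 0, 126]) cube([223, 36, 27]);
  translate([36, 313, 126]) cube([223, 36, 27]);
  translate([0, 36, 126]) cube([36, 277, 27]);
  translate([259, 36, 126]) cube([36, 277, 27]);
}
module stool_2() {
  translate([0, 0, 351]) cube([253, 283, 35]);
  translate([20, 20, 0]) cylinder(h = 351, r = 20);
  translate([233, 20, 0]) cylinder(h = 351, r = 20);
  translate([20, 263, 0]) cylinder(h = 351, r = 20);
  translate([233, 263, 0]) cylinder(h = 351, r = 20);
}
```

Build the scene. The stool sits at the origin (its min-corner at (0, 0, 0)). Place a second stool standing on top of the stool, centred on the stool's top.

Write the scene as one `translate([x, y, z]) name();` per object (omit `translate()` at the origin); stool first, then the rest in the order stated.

stool();
translate([21, 33, 432]) stool_2();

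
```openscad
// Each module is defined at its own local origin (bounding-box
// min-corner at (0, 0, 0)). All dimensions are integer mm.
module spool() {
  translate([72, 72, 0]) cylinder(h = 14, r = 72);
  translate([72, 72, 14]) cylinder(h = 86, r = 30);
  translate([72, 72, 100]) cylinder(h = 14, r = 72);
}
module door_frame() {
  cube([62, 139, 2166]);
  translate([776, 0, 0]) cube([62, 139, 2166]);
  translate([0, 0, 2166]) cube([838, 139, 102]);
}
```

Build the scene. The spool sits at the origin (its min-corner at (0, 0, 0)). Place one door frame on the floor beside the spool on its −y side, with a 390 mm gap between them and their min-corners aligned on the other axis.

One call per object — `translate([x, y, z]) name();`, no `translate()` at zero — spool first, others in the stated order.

spool();
translate([0, -529, 0]) door_frame();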